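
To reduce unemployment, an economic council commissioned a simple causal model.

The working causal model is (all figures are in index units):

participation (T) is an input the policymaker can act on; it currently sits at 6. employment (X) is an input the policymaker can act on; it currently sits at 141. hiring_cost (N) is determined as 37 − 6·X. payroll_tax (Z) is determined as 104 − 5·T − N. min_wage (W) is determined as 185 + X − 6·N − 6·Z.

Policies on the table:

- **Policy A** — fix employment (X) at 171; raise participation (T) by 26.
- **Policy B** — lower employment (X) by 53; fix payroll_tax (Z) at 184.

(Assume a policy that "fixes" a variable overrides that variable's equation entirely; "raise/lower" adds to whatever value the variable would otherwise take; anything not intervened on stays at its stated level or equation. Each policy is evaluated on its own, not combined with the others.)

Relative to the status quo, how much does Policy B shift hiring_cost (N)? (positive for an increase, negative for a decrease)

Baseline:
  X = 141
  N = 37 − 6·141 = -809
Policy B (X − 53, Z := 184):
  X = 141 − 53 = 88
  N = 37 − 6·88 = -491
Change in N: -491 − (-809) = 318

318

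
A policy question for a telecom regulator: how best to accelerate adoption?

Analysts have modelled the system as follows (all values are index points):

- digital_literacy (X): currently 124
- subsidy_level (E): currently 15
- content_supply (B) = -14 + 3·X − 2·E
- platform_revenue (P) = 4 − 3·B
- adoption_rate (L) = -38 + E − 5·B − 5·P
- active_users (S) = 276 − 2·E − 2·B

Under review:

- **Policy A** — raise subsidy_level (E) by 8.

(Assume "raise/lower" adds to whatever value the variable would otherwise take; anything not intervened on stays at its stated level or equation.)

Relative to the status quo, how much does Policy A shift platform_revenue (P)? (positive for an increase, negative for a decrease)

48

Baseline:
  X = 124
  E = 15
  B = -14 + 3·124 − 2·15 = 328
  P = 4 − 3·328 = -980
Policy A (E + 8):
  X = 124
  E = 15 + 8 = 23
  B = -14 + 3·124 − 2·23 = 312
  P = 4 − 3·312 = -932
Change in P: -932 − (-980) = 48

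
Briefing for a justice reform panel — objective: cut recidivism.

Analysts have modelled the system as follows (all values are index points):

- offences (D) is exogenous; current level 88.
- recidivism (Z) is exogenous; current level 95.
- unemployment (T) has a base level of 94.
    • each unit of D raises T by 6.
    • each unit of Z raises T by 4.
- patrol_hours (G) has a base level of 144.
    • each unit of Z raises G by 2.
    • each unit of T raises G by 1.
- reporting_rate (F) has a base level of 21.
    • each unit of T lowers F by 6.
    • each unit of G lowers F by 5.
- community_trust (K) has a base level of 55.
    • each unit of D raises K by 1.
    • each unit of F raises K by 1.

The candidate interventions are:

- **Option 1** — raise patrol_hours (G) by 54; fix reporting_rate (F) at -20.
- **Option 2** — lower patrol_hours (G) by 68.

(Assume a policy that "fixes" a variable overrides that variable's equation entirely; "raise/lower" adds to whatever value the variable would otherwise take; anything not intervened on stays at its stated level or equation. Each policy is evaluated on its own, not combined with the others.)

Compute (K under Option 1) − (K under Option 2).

Option 1 (G + 54, F := -20):
  D = 88
  Z = 95
  T = 94 + 6·88 + 4·95 = 1002
  G = 144 + 2·95 + 1002 (+54 from intervention) = 1390
  F = -20
  K = 55 + 88 + (-20) = 123
Option 2 (G − 68):
  D = 88
  Z = 95
  T = 94 + 6·88 + 4·95 = 1002
  G = 144 + 2·95 + 1002 (−68 from intervention) = 1268
  F = 21 − 6·1002 − 5·1268 = -12331
  K = 55 + 88 + (-12331) = -12188
K: 123 − (-12188) = 12311

12311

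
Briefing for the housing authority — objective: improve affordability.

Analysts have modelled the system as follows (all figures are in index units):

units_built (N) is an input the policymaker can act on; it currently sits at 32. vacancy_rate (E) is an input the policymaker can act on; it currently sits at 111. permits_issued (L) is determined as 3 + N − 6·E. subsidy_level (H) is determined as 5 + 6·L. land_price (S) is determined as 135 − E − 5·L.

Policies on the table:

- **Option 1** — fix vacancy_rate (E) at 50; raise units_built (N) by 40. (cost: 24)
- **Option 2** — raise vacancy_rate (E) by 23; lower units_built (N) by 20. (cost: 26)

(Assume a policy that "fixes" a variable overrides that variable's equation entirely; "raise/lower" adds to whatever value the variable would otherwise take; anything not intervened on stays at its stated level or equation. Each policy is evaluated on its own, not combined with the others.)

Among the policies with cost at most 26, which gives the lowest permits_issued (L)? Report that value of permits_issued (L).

Option 1 (E := 50, N + 40):
  N = 32 + 40 = 72
  E = 50
  L = 3 + 72 − 6·50 = -225
Option 2 (E + 23, N − 20):
  N = 32 − 20 = 12
  E = 111 + 23 = 134
  L = 3 + 12 − 6·134 = -789
Comparing — Option 1: L=-225, Option 2: L=-789. Lowest is -789 (Option 2).

-789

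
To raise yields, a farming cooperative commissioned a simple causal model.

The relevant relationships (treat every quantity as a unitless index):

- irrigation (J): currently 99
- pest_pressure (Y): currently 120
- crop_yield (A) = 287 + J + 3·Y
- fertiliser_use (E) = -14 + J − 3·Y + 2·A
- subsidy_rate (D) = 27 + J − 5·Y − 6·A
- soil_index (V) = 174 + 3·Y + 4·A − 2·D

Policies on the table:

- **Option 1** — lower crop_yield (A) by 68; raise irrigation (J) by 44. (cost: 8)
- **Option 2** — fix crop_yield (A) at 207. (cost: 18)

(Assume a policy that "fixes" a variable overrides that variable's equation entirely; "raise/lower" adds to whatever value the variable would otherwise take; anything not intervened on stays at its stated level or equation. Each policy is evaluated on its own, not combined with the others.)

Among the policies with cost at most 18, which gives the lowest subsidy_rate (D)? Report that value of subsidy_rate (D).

Option 1 (A − 68, J + 44):
  J = 99 + 44 = 143
  Y = 120
  A = 287 + 143 + 3·120 (−68 from intervention) = 722
  D = 27 + 143 − 5·120 − 6·722 = -4762
Option 2 (A := 207):
  J = 99
  Y = 120
  A = 207
  D = 27 + 99 − 5·120 − 6·207 = -1716
Comparing — Option 1: D=-4762, Option 2: D=-1716. Lowest is -4762 (Option 1).

-4762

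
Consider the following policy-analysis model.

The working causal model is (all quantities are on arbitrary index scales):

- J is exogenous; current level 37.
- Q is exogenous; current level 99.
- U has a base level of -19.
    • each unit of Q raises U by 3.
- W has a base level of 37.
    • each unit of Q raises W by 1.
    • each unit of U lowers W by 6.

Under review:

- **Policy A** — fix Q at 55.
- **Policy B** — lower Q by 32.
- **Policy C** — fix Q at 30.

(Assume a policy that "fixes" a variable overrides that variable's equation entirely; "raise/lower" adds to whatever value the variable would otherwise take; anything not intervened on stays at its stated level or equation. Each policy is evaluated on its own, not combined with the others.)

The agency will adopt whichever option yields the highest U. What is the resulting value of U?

Policy A (Q := 55):
  Q = 55
  U = -19 + 3·55 = 146
Policy B (Q − 32):
  Q = 99 − 32 = 67
  U = -19 + 3·67 = 182
Policy C (Q := 30):
  Q = 30
  U = -19 + 3·30 = 71
Comparing — Policy A: U=146, Policy B: U=182, Policy C: U=71. Highest is 182 (Policy B).

182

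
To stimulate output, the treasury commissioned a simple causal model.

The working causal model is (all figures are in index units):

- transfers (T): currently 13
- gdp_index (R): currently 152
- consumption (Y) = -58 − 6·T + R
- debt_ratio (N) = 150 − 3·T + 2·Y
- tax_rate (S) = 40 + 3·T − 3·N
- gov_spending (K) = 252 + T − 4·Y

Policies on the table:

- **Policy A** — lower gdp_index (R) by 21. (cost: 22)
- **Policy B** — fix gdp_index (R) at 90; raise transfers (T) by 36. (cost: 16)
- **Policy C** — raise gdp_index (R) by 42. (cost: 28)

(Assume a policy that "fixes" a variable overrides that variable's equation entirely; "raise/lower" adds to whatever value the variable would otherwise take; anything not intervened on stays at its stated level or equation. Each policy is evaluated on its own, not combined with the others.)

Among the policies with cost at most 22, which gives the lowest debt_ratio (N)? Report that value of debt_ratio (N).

-521

Policy A (R − 21):
  T = 13
  R = 152 − 21 = 131
  Y = -58 − 6·13 + 131 = -5
  N = 150 − 3·13 + 2·(-5) = 101
Policy B (R := 90, T + 36):
  T = 13 + 36 = 49
  R = 90
  Y = -58 − 6·49 + 90 = -262
  N = 150 − 3·49 + 2·(-262) = -521
Comparing — Policy A: N=101, Policy B: N=-521. Lowest is -521 (Policy B).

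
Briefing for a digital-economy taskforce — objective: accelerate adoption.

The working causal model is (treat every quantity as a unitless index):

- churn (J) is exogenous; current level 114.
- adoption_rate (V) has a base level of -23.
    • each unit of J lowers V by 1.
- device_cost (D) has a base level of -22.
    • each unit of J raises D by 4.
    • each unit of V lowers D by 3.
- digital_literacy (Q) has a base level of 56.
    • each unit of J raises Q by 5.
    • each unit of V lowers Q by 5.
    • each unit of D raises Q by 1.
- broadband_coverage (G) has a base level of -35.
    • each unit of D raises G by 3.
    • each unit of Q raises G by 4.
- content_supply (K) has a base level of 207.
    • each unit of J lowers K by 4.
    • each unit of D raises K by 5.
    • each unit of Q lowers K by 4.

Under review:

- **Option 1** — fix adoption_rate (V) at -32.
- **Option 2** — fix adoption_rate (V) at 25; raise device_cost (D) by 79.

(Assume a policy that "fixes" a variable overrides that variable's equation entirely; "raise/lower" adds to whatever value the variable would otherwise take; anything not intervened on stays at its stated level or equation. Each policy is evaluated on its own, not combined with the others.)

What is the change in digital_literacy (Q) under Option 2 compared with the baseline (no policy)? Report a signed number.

Baseline:
  J = 114
  V = -23 − 114 = -137
  D = -22 + 4·114 − 3·(-137) = 845
  Q = 56 + 5·114 − 5·(-137) + 845 = 2156
Option 2 (V := 25, D + 79):
  J = 114
  V = 25
  D = -22 + 4·114 − 3·25 (+79 from intervention) = 438
  Q = 56 + 5·114 − 5·25 + 438 = 939
Change in Q: 939 − 2156 = -1217

-1217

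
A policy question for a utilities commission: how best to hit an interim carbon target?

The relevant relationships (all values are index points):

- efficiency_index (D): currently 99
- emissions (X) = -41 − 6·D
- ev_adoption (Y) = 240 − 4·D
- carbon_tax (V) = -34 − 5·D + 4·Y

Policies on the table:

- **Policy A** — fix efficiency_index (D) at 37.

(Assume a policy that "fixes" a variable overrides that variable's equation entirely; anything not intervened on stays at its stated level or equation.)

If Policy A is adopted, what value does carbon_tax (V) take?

Policy A (D := 37):
  D = 37
  Y = 240 − 4·37 = 92
  V = -34 − 5·37 + 4·92 = 149

149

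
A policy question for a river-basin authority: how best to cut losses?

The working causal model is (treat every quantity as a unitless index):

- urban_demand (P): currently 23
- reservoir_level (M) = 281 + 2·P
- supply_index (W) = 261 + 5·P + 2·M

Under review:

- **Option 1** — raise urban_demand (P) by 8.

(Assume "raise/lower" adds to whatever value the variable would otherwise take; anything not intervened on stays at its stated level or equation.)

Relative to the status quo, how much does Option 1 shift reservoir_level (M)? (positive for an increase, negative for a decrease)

Baseline:
  P = 23
  M = 281 + 2·23 = 327
Option 1 (P + 8):
  P = 23 + 8 = 31
  M = 281 + 2·31 = 343
Change in M: 343 − 327 = 16

16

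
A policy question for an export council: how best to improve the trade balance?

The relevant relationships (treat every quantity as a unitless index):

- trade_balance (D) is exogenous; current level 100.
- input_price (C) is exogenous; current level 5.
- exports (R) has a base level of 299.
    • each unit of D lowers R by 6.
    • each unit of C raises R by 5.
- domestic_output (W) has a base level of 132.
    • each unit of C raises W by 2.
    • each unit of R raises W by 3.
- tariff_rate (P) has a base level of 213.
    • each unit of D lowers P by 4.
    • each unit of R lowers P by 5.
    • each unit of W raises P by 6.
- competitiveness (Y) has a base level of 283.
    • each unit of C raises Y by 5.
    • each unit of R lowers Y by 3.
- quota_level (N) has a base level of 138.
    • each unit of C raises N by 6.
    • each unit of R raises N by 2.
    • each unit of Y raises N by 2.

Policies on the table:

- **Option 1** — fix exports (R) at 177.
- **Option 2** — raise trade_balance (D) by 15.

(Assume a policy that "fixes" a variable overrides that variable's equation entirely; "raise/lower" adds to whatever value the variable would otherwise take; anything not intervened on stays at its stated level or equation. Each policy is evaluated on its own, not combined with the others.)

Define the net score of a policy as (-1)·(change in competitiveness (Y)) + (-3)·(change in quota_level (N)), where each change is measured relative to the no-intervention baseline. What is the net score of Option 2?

Baseline:
  D = 100
  C = 5
  R = 299 − 6·100 + 5·5 = -276
  Y = 283 + 5·5 − 3·(-276) = 1136
  N = 138 + 6·5 + 2·(-276) + 2·1136 = 1888
Option 2 (D + 15):
  D = 100 + 15 = 115
  C = 5
  R = 299 − 6·115 + 5·5 = -366
  Y = 283 + 5·5 − 3·(-366) = 1406
  N = 138 + 6·5 + 2·(-366) + 2·1406 = 2248
ΔY = 1406 − 1136 = 270; ΔN = 2248 − 1888 = 360
Score = (-1)·270 + (-3)·360 = -1350

-1350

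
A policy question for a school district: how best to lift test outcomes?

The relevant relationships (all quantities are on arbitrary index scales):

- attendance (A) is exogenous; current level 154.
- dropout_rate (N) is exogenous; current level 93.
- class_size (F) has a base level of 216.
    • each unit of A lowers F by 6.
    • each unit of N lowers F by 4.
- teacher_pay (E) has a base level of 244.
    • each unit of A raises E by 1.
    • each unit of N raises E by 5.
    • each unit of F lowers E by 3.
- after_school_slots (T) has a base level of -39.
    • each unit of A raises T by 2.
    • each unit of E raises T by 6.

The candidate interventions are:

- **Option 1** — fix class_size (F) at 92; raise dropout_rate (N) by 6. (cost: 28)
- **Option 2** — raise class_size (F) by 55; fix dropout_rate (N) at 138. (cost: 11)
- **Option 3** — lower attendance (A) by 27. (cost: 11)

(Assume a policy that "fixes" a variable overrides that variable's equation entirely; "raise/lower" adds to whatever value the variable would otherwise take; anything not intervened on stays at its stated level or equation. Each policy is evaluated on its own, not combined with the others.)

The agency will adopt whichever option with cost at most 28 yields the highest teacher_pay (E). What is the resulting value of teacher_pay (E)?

Option 1 (F := 92, N + 6):
  A = 154
  N = 93 + 6 = 99
  F = 92
  E = 244 + 154 + 5·99 − 3·92 = 617
Option 2 (F + 55, N := 138):
  A = 154
  N = 138
  F = 216 − 6·154 − 4·138 (+55 from intervention) = -1205
  E = 244 + 154 + 5·138 − 3·(-1205) = 4703
Option 3 (A − 27):
  A = 154 − 27 = 127
  N = 93
  F = 216 − 6·127 − 4·93 = -918
  E = 244 + 127 + 5·93 − 3·(-918) = 3590
Comparing — Option 1: E=617, Option 2: E=4703, Option 3: E=3590. Highest is 4703 (Option 2).

4703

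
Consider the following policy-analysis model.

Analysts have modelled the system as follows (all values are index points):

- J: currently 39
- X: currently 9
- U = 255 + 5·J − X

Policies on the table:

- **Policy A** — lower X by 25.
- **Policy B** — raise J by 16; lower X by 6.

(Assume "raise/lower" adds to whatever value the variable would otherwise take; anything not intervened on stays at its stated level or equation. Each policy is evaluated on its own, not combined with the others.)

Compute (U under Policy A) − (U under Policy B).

-61

Policy A (X − 25):
  J = 39
  X = 9 − 25 = -16
  U = 255 + 5·39 − (-16) = 466
Policy B (J + 16, X − 6):
  J = 39 + 16 = 55
  X = 9 − 6 = 3
  U = 255 + 5·55 − 3 = 527
U: 466 − 527 = -61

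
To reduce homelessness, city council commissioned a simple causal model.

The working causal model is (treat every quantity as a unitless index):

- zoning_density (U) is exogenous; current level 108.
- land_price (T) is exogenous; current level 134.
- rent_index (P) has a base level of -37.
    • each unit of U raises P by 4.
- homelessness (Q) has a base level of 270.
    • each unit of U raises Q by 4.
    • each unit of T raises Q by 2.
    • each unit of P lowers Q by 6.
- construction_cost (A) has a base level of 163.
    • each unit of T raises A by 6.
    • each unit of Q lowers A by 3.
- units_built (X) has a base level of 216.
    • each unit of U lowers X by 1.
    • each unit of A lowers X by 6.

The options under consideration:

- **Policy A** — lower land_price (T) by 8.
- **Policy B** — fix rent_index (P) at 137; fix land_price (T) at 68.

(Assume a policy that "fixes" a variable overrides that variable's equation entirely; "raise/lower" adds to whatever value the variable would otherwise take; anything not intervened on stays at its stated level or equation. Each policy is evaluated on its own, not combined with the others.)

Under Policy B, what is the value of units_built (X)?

-3030

Policy B (P := 137, T := 68):
  U = 108
  T = 68
  P = 137
  Q = 270 + 4·108 + 2·68 − 6·137 = 16
  A = 163 + 6·68 − 3·16 = 523
  X = 216 − 108 − 6·523 = -3030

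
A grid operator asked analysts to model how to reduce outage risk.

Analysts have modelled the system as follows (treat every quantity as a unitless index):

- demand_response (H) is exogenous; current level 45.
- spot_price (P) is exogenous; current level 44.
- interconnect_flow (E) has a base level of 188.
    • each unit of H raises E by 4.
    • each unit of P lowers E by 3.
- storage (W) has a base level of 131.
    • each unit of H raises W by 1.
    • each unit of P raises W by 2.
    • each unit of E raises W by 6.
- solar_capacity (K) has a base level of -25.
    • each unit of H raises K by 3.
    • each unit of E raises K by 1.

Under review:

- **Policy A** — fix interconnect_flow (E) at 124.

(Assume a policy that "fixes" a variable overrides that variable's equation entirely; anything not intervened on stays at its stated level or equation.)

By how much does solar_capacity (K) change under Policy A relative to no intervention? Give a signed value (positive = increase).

Baseline:
  H = 45
  P = 44
  E = 188 + 4·45 − 3·44 = 236
  K = -25 + 3·45 + 236 = 346
Policy A (E := 124):
  H = 45
  P = 44
  E = 124
  K = -25 + 3·45 + 124 = 234
Change in K: 234 − 346 = -112

-112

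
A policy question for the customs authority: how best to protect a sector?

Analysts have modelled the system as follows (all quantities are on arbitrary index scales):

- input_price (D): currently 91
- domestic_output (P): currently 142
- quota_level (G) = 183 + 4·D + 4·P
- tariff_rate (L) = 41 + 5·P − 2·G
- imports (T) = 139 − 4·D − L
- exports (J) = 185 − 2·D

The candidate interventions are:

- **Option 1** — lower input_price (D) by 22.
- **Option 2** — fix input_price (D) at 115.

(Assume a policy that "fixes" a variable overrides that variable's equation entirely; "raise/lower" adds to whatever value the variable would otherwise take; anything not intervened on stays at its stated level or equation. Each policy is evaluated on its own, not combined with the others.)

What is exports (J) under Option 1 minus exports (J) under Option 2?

92

Option 1 (D − 22):
  D = 91 − 22 = 69
  J = 185 − 2·69 = 47
Option 2 (D := 115):
  D = 115
  J = 185 − 2·115 = -45
J: 47 − (-45) = 92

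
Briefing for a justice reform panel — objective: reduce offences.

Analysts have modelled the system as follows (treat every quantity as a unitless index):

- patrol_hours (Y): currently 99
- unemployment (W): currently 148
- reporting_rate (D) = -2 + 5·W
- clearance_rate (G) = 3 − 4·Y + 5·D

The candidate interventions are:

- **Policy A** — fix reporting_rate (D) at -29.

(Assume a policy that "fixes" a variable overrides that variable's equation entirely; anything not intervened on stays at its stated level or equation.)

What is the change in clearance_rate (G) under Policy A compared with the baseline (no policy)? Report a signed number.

Baseline:
  Y = 99
  W = 148
  D = -2 + 5·148 = 738
  G = 3 − 4·99 + 5·738 = 3297
Policy A (D := -29):
  Y = 99
  W = 148
  D = -29
  G = 3 − 4·99 + 5·(-29) = -538
Change in G: -538 − 3297 = -3835

-3835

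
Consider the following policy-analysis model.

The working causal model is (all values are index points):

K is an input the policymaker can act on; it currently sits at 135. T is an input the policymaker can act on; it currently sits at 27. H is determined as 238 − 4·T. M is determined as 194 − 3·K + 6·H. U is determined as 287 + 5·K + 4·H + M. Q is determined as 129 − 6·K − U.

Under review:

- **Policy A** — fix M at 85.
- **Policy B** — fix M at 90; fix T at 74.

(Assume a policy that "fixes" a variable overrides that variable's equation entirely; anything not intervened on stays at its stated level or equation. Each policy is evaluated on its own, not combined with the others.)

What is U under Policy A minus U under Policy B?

Policy A (M := 85):
  K = 135
  T = 27
  H = 238 − 4·27 = 130
  M = 85
  U = 287 + 5·135 + 4·130 + 85 = 1567
Policy B (M := 90, T := 74):
  K = 135
  T = 74
  H = 238 − 4·74 = -58
  M = 90
  U = 287 + 5·135 + 4·(-58) + 90 = 820
U: 1567 − 820 = 747

747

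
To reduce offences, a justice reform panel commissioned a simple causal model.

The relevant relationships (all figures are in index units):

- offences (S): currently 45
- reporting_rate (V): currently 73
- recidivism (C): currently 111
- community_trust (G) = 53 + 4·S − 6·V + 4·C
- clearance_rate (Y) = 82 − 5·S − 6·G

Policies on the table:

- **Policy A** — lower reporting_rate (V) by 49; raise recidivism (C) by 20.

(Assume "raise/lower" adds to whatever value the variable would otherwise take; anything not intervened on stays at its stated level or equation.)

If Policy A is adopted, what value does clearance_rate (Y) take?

Policy A (V − 49, C + 20):
  S = 45
  V = 73 − 49 = 24
  C = 111 + 20 = 131
  G = 53 + 4·45 − 6·24 + 4·131 = 613
  Y = 82 − 5·45 − 6·613 = -3821

-3821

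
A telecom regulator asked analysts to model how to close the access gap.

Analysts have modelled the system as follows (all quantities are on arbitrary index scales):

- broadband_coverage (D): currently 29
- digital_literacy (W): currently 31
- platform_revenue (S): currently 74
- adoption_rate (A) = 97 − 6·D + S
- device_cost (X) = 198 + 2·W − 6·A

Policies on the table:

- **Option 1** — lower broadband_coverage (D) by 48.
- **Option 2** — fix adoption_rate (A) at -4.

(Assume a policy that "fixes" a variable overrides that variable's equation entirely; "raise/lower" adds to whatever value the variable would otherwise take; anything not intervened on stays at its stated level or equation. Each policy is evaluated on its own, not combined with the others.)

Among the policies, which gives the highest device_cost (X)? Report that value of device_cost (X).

284

Option 1 (D − 48):
  D = 29 − 48 = -19
  W = 31
  S = 74
  A = 97 − 6·(-19) + 74 = 285
  X = 198 + 2·31 − 6·285 = -1450
Option 2 (A := -4):
  D = 29
  W = 31
  S = 74
  A = -4
  X = 198 + 2·31 − 6·(-4) = 284
Comparing — Option 1: X=-1450, Option 2: X=284. Highest is 284 (Option 2).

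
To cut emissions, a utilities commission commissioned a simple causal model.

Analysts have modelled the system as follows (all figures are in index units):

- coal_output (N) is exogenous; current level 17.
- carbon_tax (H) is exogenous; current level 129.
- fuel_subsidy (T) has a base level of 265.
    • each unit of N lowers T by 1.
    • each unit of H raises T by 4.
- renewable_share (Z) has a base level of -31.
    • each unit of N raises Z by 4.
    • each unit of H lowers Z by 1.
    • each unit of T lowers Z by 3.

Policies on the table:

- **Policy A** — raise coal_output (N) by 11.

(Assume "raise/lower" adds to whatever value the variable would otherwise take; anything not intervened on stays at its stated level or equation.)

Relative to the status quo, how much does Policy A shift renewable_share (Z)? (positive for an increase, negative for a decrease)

77

Baseline:
  N = 17
  H = 129
  T = 265 − 17 + 4·129 = 764
  Z = -31 + 4·17 − 129 − 3·764 = -2384
Policy A (N + 11):
  N = 17 + 11 = 28
  H = 129
  T = 265 − 28 + 4·129 = 753
  Z = -31 + 4·28 − 129 − 3·753 = -2307
Change in Z: -2307 − (-2384) = 77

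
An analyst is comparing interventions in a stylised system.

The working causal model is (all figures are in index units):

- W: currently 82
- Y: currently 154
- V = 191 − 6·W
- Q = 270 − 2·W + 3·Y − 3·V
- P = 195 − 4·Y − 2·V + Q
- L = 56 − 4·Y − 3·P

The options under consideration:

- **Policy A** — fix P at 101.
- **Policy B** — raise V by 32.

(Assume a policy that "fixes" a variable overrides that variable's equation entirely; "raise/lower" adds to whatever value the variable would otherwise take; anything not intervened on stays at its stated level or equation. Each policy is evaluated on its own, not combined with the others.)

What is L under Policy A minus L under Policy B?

4173

Policy A (P := 101):
  W = 82
  Y = 154
  V = 191 − 6·82 = -301
  Q = 270 − 2·82 + 3·154 − 3·(-301) = 1471
  P = 101
  L = 56 − 4·154 − 3·101 = -863
Policy B (V + 32):
  W = 82
  Y = 154
  V = 191 − 6·82 (+32 from intervention) = -269
  Q = 270 − 2·82 + 3·154 − 3·(-269) = 1375
  P = 195 − 4·154 − 2·(-269) + 1375 = 1492
  L = 56 − 4·154 − 3·1492 = -5036
L: -863 − (-5036) = 4173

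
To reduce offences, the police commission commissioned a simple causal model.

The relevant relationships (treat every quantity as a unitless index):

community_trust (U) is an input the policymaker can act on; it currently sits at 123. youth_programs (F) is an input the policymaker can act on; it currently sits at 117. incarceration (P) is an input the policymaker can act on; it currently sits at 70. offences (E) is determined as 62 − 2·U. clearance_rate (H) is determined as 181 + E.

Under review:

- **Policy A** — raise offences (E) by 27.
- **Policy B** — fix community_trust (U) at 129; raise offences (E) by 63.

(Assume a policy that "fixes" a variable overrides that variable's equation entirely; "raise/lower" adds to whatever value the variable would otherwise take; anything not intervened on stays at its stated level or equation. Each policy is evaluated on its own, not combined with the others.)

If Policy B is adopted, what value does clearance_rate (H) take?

Policy B (U := 129, E + 63):
  U = 129
  E = 62 − 2·129 (+63 from intervention) = -133
  H = 181 + (-133) = 48

48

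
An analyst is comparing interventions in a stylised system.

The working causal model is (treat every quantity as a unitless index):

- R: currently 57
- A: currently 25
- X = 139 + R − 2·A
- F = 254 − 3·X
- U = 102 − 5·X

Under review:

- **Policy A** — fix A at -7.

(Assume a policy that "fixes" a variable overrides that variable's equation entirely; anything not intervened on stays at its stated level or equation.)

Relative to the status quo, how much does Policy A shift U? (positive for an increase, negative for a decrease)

-320

Baseline:
  R = 57
  A = 25
  X = 139 + 57 − 2·25 = 146
  U = 102 − 5·146 = -628
Policy A (A := -7):
  R = 57
  A = -7
  X = 139 + 57 − 2·(-7) = 210
  U = 102 − 5·210 = -948
Change in U: -948 − (-628) = -320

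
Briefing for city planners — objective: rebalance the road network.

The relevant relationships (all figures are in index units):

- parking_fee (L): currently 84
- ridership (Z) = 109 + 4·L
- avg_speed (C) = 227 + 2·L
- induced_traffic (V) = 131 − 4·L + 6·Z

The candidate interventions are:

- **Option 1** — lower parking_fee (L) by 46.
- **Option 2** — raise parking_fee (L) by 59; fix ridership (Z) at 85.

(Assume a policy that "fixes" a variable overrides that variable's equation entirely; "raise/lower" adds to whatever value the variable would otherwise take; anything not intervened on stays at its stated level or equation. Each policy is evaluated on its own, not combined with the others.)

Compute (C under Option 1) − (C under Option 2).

Option 1 (L − 46):
  L = 84 − 46 = 38
  C = 227 + 2·38 = 303
Option 2 (L + 59, Z := 85):
  L = 84 + 59 = 143
  C = 227 + 2·143 = 513
C: 303 − 513 = -210

-210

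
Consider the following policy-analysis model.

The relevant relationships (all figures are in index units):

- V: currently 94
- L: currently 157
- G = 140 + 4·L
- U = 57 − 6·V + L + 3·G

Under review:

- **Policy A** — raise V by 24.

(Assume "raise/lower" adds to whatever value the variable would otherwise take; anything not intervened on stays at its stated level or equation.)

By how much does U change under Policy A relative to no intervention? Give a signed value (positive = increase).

Baseline:
  V = 94
  L = 157
  G = 140 + 4·157 = 768
  U = 57 − 6·94 + 157 + 3·768 = 1954
Policy A (V + 24):
  V = 94 + 24 = 118
  L = 157
  G = 140 + 4·157 = 768
  U = 57 − 6·118 + 157 + 3·768 = 1810
Change in U: 1810 − 1954 = -144

-144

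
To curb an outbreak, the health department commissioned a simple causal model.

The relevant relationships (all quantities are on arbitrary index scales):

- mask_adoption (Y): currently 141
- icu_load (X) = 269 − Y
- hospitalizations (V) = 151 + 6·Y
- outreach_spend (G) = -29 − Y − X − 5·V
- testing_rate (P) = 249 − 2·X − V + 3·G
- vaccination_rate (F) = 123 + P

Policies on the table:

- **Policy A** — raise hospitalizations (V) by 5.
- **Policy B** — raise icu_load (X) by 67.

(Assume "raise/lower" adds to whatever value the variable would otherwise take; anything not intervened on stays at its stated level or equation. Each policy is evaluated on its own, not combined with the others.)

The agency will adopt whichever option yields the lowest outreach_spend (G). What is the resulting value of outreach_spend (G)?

-5350

Policy A (V + 5):
  Y = 141
  X = 269 − 141 = 128
  V = 151 + 6·141 (+5 from intervention) = 1002
  G = -29 − 141 − 128 − 5·1002 = -5308
Policy B (X + 67):
  Y = 141
  X = 269 − 141 (+67 from intervention) = 195
  V = 151 + 6·141 = 997
  G = -29 − 141 − 195 − 5·997 = -5350
Comparing — Policy A: G=-5308, Policy B: G=-5350. Lowest is -5350 (Policy B).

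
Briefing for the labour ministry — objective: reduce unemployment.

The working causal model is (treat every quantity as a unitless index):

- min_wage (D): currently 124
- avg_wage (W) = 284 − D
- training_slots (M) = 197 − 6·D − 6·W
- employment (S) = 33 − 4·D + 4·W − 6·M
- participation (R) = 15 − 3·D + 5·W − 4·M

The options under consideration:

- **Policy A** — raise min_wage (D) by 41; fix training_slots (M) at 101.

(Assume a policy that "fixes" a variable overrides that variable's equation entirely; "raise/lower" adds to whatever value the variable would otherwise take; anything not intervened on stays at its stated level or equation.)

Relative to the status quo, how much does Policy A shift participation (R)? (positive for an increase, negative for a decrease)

-6760

Baseline:
  D = 124
  W = 284 − 124 = 160
  M = 197 − 6·124 − 6·160 = -1507
  R = 15 − 3·124 + 5·160 − 4·(-1507) = 6471
Policy A (D + 41, M := 101):
  D = 124 + 41 = 165
  W = 284 − 165 = 119
  M = 101
  R = 15 − 3·165 + 5·119 − 4·101 = -289
Change in R: -289 − 6471 = -6760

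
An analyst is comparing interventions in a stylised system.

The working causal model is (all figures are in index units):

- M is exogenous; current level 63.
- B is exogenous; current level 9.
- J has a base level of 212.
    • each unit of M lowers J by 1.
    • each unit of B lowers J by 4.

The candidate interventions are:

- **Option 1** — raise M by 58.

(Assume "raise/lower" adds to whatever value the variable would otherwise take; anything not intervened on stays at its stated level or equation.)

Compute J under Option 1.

55

Option 1 (M + 58):
  M = 63 + 58 = 121
  B = 9
  J = 212 − 121 − 4·9 = 55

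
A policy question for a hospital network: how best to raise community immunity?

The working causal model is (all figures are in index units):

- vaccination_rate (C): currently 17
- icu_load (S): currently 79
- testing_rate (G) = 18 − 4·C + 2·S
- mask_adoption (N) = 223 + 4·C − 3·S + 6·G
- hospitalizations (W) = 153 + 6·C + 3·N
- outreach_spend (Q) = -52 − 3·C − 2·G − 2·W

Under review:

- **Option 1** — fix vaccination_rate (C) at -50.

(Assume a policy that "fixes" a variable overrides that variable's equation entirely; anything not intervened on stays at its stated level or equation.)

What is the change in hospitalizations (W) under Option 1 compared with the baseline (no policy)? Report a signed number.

Baseline:
  C = 17
  S = 79
  G = 18 − 4·17 + 2·79 = 108
  N = 223 + 4·17 − 3·79 + 6·108 = 702
  W = 153 + 6·17 + 3·702 = 2361
Option 1 (C := -50):
  C = -50
  S = 79
  G = 18 − 4·(-50) + 2·79 = 376
  N = 223 + 4·(-50) − 3·79 + 6·376 = 2042
  W = 153 + 6·(-50) + 3·2042 = 5979
Change in W: 5979 − 2361 = 3618

3618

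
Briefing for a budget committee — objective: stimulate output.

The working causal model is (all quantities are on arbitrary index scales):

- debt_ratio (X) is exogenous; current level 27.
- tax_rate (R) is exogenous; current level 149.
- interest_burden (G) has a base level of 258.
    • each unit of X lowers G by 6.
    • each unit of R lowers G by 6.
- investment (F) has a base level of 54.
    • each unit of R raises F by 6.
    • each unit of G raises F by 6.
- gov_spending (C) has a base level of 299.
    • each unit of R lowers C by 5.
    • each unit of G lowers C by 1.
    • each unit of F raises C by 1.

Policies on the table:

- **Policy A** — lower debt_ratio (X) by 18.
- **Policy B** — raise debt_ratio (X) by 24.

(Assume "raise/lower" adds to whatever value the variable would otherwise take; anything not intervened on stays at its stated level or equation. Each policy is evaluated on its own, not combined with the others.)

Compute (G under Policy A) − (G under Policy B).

252

Policy A (X − 18):
  X = 27 − 18 = 9
  R = 149
  G = 258 − 6·9 − 6·149 = -690
Policy B (X + 24):
  X = 27 + 24 = 51
  R = 149
  G = 258 − 6·51 − 6·149 = -942
G: -690 − (-942) = 252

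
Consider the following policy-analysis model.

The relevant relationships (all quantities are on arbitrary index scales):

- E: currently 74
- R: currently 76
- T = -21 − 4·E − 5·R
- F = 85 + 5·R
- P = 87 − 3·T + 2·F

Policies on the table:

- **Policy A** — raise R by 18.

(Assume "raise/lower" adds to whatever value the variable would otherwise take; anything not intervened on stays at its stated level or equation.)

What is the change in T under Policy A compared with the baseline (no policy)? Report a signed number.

-90

Baseline:
  E = 74
  R = 76
  T = -21 − 4·74 − 5·76 = -697
Policy A (R + 18):
  E = 74
  R = 76 + 18 = 94
  T = -21 − 4·74 − 5·94 = -787
Change in T: -787 − (-697) = -90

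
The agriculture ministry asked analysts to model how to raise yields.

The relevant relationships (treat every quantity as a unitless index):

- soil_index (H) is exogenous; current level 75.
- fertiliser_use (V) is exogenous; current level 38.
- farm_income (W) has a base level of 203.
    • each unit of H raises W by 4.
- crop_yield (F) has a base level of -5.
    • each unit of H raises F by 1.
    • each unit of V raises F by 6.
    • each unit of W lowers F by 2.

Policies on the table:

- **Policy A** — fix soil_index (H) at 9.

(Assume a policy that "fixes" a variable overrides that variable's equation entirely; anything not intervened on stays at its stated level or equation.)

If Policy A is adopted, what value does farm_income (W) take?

Policy A (H := 9):
  H = 9
  W = 203 + 4·9 = 239

239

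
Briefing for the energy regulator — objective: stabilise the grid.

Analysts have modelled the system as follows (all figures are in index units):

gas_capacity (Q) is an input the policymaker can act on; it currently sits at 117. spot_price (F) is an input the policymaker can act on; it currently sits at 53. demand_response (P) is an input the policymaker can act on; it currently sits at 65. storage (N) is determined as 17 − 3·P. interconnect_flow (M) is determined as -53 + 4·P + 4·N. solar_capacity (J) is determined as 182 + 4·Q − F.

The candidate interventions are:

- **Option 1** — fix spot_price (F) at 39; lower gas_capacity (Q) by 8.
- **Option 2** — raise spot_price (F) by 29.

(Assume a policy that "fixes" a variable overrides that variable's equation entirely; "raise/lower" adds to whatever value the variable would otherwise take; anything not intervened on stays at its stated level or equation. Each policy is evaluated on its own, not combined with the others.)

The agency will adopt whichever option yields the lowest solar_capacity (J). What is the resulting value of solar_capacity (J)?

Option 1 (F := 39, Q − 8):
  Q = 117 − 8 = 109
  F = 39
  J = 182 + 4·109 − 39 = 579
Option 2 (F + 29):
  Q = 117
  F = 53 + 29 = 82
  J = 182 + 4·117 − 82 = 568
Comparing — Option 1: J=579, Option 2: J=568. Lowest is 568 (Option 2).

568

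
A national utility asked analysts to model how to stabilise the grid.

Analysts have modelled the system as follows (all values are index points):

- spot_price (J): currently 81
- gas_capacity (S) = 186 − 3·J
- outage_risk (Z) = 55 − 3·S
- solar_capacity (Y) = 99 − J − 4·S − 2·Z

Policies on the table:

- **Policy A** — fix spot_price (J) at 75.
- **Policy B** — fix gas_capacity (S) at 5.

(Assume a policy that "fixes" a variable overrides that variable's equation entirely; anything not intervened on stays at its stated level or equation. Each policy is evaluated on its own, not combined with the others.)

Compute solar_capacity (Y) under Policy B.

-82

Policy B (S := 5):
  J = 81
  S = 5
  Z = 55 − 3·5 = 40
  Y = 99 − 81 − 4·5 − 2·40 = -82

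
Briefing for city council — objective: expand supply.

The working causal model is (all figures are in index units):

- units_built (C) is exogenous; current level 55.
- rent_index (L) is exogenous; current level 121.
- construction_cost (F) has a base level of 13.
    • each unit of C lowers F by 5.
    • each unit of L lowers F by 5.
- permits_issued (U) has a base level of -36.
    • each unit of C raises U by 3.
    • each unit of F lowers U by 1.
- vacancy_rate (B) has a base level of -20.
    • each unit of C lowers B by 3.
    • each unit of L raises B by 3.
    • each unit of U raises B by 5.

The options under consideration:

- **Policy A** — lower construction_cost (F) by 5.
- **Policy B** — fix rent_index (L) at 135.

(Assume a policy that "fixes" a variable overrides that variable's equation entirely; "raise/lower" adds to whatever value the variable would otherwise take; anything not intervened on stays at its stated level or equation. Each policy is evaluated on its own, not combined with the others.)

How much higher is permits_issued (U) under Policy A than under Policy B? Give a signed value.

Policy A (F − 5):
  C = 55
  L = 121
  F = 13 − 5·55 − 5·121 (−5 from intervention) = -872
  U = -36 + 3·55 − (-872) = 1001
Policy B (L := 135):
  C = 55
  L = 135
  F = 13 − 5·55 − 5·135 = -937
  U = -36 + 3·55 − (-937) = 1066
U: 1001 − 1066 = -65

-65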